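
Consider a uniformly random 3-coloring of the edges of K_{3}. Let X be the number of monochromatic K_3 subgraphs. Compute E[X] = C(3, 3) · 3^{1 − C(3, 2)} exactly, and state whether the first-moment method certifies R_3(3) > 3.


E[X] = C(3, 3) · 3^{1 − 3} = 1 · 3^{−2} = 1/9.
As a reduced fraction: E[X] = 1/9 ≈ 0.1111.
Is E[X] < 1? YES.
Since E[X] < 1, there exists a 3-coloring of K_{3} with no monochromatic K_3; hence R_3(3) > 3.

E[X] = 1/9 ≈ 0.1111; E[X] < 1, so R_3(3) > 3.


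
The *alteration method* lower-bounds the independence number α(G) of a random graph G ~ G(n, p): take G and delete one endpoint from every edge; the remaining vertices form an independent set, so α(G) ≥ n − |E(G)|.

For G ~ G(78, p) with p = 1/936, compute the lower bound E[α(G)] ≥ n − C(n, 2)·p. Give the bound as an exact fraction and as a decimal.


E[|E(G)|] = C(78, 2)·p = 3003 · (1/936) = 77/24.
E[α(G)] ≥ n − E[|E(G)|] = 78 − 77/24 = 1795/24.
Numerically: ≈ 74.791667.
(This is only a lower bound; the true E[α(G)] may be larger.)

E[α(G)] ≥ 1795/24 ≈ 74.791667.


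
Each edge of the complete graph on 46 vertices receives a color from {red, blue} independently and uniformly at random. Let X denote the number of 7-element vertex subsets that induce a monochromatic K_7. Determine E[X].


Let X = Σ_S X_S over the C(46, 7) = 53524680 subsets S of size 7, where X_S = 1 if the K_7 on S is monochromatic.
For a fixed S, the K_7 on S has C(7, 2) = 21 edges. P[all 21 edges red] = (1/2)^21, and likewise for blue, so P[monochromatic] = 2·(1/2)^21 = 2^{1 − 21} = 1/1048576.
Summing: E[X] = C(46, 7) · 2^{1 − 21} = 53524680 · 1/1048576 = 6690585/131072.
Numerically: E[X] ≈ 51.0451.

E[X] = C(46,7)·2^(1−C(7,2)) = 6690585/131072 ≈ 51.0451.


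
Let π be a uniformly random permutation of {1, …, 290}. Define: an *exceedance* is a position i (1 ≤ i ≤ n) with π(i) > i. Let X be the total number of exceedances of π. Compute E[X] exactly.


Write X = Σ_{i=1}^{290} X_i, where X_i = 1_{π(i) > i}.
For each fixed i, π(i) is uniform over {1, …, 290} (marginal of a uniform permutation), so P[π(i) > i] = (n − i)/n. Summing: Σ_{i=1}^{290} (n − i)/n = (0 + 1 + … + 289)/290 = 290(290 − 1)/(2·290) = (290 − 1)/2.
Hence E[X] = Σ_{i=1}^{290} (290 − i)/290 = 289/2 ≈ 144.50000.

E[X] = 289/2 = 144.50000.


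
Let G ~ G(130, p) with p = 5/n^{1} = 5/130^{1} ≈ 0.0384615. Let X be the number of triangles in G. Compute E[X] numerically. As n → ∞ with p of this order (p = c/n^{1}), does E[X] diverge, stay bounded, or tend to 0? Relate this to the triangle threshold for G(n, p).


Number of potential triangles: C(130, 3) = 357760.
Each occurs with probability p³ ≈ (0.0384615)³ ≈ 5.68957670e-05.
By linearity: E[X] = C(130, 3)·p³ ≈ 357760 · 5.68957670e-05 ≈ 20.355030.
Here α = 1, so p = 5/n is exactly at the triangle threshold p ~ 1/n. Asymptotically E[X] → c³/6 = 5³/6 = 125/6 ≈ 20.833333, a bounded constant. In this regime the triangle count is asymptotically Poisson(c³/6).

E[X] ≈ 20.355030; in regime p = Θ(1/n^{1}) E[X] stays bounded (at the triangle threshold p ~ 1/n).


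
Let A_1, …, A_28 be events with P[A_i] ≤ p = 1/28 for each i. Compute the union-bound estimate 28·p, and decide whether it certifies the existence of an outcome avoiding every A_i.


Union bound: P[∪_{i=1}^{28} A_i] ≤ Σ_i P[A_i] ≤ 28·p = 28·(1/28) = 1.
Numerically: 1 ≈ 1.0000000.
Is 1 < 1? NO.
Since the bound 1 is ≥ 1, the union bound is uninformative here; it does NOT by itself certify existence.

28·p = 1 ≈ 1.0000000; existence NOT certified by the union bound.


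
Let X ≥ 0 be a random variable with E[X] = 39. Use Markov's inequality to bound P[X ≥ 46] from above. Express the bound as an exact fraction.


μ = E[X] = 39, a = 46.
Markov: P[X ≥ 46] ≤ μ/a = (39)/46 = 39/46.
Numerically: ≈ 0.847826.
(Since a = 46 > μ = 39.000000, the bound 39/46 is < 1 and informative.)

P[X ≥ 46] ≤ 39/46 ≈ 0.847826.


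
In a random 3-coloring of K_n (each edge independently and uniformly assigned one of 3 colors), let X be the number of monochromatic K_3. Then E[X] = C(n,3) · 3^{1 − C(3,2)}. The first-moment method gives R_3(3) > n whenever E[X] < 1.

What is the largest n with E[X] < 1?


We need C(n, 3) · 3^{1 − 3} < 1, i.e. C(n, 3) < 3^{3 − 1} = 9.
Check values of n near the boundary:
  n = 3: C(3, 3) = 1; 1 < 9? YES
  n = 4: C(4, 3) = 4; 4 < 9? YES
  n = 5: C(5, 3) = 10; 10 < 9? NO
The largest n with C(n, 3) < 9 is n = 4 (where E[X] = 4/9 ≈ 0.444). Hence R_3(3) > 4, i.e. R_3(3) ≥ 5.

Largest n = 4; hence R_3(3) > 4.


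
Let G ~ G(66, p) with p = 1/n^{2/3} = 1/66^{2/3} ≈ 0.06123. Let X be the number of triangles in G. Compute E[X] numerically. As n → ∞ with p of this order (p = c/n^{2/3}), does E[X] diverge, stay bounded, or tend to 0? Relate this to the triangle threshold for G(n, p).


Number of potential triangles: C(66, 3) = 45760.
Each occurs with probability p³ ≈ (0.06123)³ ≈ 2.295684e-04.
By linearity: E[X] = C(66, 3)·p³ ≈ 45760 · 2.295684e-04 ≈ 10.5051.
Since α = 2/3 < 1, p = c/n^{2/3} ≫ 1/n is above the triangle threshold p ~ 1/n. Asymptotically E[X] ~ (c³/6)·n^{3(1−α)} = (1³/6)·n^{1} → ∞; triangles are abundant w.h.p.

E[X] ≈ 10.5051; in regime p = Θ(1/n^{2/3}) E[X] diverges (above the triangle threshold p ~ 1/n).


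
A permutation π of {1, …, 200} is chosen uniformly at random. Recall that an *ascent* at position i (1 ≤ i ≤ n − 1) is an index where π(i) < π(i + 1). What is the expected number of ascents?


Write X = Σ X_I over i = 1, …, 199, with X_I the indicator of one ascent.
There are 199 indicators.
For each fixed i, the pair (π(i), π(i+1)) is a uniformly random ordered pair of distinct values from {1, …, 200}; by symmetry P[π(i) < π(i+1)] = 1/2.
By linearity: E[X] = 199 · (1/2) = (200 − 1) · (1/2) = 199/2 ≈ 99.500.

E[X] = 199/2 = 99.500.


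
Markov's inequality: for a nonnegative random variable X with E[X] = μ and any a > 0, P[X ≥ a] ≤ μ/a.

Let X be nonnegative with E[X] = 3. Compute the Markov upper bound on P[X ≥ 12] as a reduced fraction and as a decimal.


μ = E[X] = 3, a = 12.
Markov: P[X ≥ 12] ≤ μ/a = (3)/12 = 1/4.
Numerically: ≈ 0.250000.
(Since a = 12 > μ = 3.000000, the bound 1/4 is < 1 and informative.)

P[X ≥ 12] ≤ 1/4 ≈ 0.250000.


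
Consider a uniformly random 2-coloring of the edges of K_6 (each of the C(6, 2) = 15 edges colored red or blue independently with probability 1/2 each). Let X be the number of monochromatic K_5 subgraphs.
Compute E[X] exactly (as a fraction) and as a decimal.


Let X = Σ_S X_S over the C(6, 5) = 6 subsets S of size 5, where X_S = 1 if the K_5 on S is monochromatic.
For a fixed S, the K_5 on S has C(5, 2) = 10 edges. P[all 10 edges red] = (1/2)^10, and likewise for blue, so P[monochromatic] = 2·(1/2)^10 = 2^{1 − 10} = 1/512.
By linearity of expectation: E[X] = C(6, 5) · 2^{1 − 10} = 6 · 1/512 = 3/256.
Numerically: E[X] ≈ 0.01172.

E[X] = C(6,5)·2^(1−C(5,2)) = 3/256 ≈ 0.01172.


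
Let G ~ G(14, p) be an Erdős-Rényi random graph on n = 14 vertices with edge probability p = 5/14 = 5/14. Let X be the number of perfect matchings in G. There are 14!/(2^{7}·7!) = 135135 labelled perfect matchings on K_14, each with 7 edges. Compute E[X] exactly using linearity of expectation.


K_14 has 14!/(2^{7}·7!) = 135135 labelled perfect matchings.
For each such perfect matching H, let X_H = 1 if all 7 edges of H are present in G. Then P[X_H = 1] = p^{7} = (5/14)^{7} = 78125/105413504.
Summing the indicators: E[X] = Σ_H E[X_H] = 135135 · p^{7} = 135135 · 78125/105413504 = 1508203125/15059072.
Numerically: E[X] ≈ 100.2.

E[X] = 135135 · (5/14)^{7} = 1508203125/15059072 ≈ 100.2.


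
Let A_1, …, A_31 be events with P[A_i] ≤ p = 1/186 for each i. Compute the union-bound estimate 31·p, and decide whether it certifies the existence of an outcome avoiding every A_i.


Union bound: P[∪_{i=1}^{31} A_i] ≤ Σ_i P[A_i] ≤ 31·p = 31·(1/186) = 1/6.
Numerically: 1/6 ≈ 0.1667.
Is 1/6 < 1? YES.
Since P[∪ A_i] ≤ 1/6 < 1, the complement has P[∩ A_i^c] ≥ 1 − 1/6 = 5/6 > 0, so some outcome avoids every A_i.

31·p = 1/6 ≈ 0.1667; existence CERTIFIED by the union bound.


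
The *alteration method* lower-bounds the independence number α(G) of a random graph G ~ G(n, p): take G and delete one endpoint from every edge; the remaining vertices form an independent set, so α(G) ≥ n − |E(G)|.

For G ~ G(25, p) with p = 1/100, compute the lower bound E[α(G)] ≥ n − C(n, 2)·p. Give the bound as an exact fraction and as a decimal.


E[|E(G)|] = C(25, 2)·p = 300 · (1/100) = 3.
E[α(G)] ≥ n − E[|E(G)|] = 25 − 3 = 22.
Numerically: ≈ 22.0000.
(This is only a lower bound; the true E[α(G)] may be larger.)

E[α(G)] ≥ 22 ≈ 22.0000.


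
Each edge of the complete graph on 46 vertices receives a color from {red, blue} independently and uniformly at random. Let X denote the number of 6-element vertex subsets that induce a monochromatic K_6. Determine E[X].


Let X = Σ_S X_S over the C(46, 6) = 9366819 subsets S of size 6, where X_S = 1 if the K_6 on S is monochromatic.
For a fixed S, the K_6 on S has C(6, 2) = 15 edges. P[all 15 edges red] = (1/2)^15, and likewise for blue, so P[monochromatic] = 2·(1/2)^15 = 2^{1 − 15} = 1/16384.
By linearity of expectation: E[X] = C(46, 6) · 2^{1 − 15} = 9366819 · 1/16384 = 9366819/16384.
Numerically: E[X] ≈ 571.70526.

E[X] = C(46,6)·2^(1−C(6,2)) = 9366819/16384 ≈ 571.70526.


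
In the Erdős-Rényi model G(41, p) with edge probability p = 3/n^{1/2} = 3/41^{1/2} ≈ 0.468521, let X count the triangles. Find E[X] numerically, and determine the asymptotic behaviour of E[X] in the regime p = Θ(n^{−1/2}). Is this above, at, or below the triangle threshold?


Number of potential triangles: C(41, 3) = 10660.
Each occurs with probability p³ ≈ (0.468521)³ ≈ 1.02846136e-01.
By linearity: E[X] = C(41, 3)·p³ ≈ 10660 · 1.02846136e-01 ≈ 1096.339808.
Since α = 1/2 < 1, p = c/n^{1/2} ≫ 1/n is above the triangle threshold p ~ 1/n. Asymptotically E[X] ~ (c³/6)·n^{3(1−α)} = (3³/6)·n^{1.5} → ∞; triangles are abundant w.h.p.

E[X] ≈ 1096.339808; in regime p = Θ(1/n^{1/2}) E[X] diverges (above the triangle threshold p ~ 1/n).


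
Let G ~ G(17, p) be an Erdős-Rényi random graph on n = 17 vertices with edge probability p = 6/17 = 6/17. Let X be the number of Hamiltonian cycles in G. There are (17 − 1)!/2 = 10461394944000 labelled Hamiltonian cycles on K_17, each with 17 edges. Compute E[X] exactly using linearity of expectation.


K_17 has (17 − 1)!/2 = 10461394944000 labelled Hamiltonian cycles.
For each such Hamiltonian cycle H, let X_H = 1 if all 17 edges of H are present in G. Then P[X_H = 1] = p^{17} = (6/17)^{17} = 16926659444736/827240261886336764177.
By linearity of expectation: E[X] = Σ_H E[X_H] = 10461394944000 · p^{17} = 10461394944000 · 16926659444736/827240261886336764177 = 177076469533971037814784000/827240261886336764177.
Numerically: E[X] ≈ 2.1406e+05.

E[X] = 10461394944000 · (6/17)^{17} = 177076469533971037814784000/827240261886336764177 ≈ 2.1406e+05.


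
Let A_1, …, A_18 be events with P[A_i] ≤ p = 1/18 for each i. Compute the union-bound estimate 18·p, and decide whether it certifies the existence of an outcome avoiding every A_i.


Union bound: P[∪_{i=1}^{18} A_i] ≤ Σ_i P[A_i] ≤ 18·p = 18·(1/18) = 1.
Numerically: 1 ≈ 1.00000.
Is 1 < 1? NO.
Since the bound 1 is ≥ 1, the union bound is uninformative here; it does NOT by itself certify existence.

18·p = 1 ≈ 1.00000; existence NOT certified by the union bound.


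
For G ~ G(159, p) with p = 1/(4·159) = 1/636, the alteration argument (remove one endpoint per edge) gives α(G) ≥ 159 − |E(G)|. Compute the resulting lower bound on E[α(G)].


E[|E(G)|] = C(159, 2)·p = 12561 · (1/636) = 79/4.
E[α(G)] ≥ n − E[|E(G)|] = 159 − 79/4 = 557/4.
Numerically: ≈ 139.2500.
(This is only a lower bound; the true E[α(G)] may be larger.)

E[α(G)] ≥ 557/4 ≈ 139.2500.


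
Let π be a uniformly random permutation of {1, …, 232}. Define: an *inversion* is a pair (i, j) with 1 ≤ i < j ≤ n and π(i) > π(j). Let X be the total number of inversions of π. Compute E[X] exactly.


Write X = Σ X_I over the C(232, 2) = 26796 pairs i < j, with X_I the indicator of one inversion.
There are 26796 indicators.
For each fixed pair i < j, the values π(i) and π(j) are two distinct elements of {1, …, 232} in uniformly random order; by symmetry P[π(i) > π(j)] = 1/2.
By linearity: E[X] = 26796 · (1/2) = C(232, 2) · (1/2) = 26796/2 = 13398 ≈ 13398.0000.

E[X] = 13398 = 13398.0000.


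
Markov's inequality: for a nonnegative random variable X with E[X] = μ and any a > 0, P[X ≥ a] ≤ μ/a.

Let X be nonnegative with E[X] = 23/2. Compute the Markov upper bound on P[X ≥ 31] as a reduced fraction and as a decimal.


μ = E[X] = 23/2, a = 31.
Markov: P[X ≥ 31] ≤ μ/a = (23/2)/31 = 23/62.
Numerically: ≈ 0.3710.
(Since a = 31 > μ = 11.5000, the bound 23/62 is < 1 and informative.)

P[X ≥ 31] ≤ 23/62 ≈ 0.3710.


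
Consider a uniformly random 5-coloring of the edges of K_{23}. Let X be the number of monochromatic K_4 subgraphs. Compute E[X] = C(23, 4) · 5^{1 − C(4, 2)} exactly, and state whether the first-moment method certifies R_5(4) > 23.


E[X] = C(23, 4) · 5^{1 − 6} = 8855 · 5^{−5} = 8855/3125.
As a reduced fraction: E[X] = 1771/625 ≈ 2.83360.
Is E[X] < 1? NO.
Since E[X] ≥ 1, the first-moment bound is inconclusive at n = 23; it does NOT by itself certify R_5(4) > 23.

E[X] = 1771/625 ≈ 2.83360; E[X] ≥ 1; first-moment method inconclusive here.


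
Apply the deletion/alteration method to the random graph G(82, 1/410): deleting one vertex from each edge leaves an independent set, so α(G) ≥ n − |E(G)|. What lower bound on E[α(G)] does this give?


E[|E(G)|] = C(82, 2)·p = 3321 · (1/410) = 81/10.
E[α(G)] ≥ n − E[|E(G)|] = 82 − 81/10 = 739/10.
Numerically: ≈ 73.9000.
(This is only a lower bound; the true E[α(G)] may be larger.)

E[α(G)] ≥ 739/10 ≈ 73.9000.


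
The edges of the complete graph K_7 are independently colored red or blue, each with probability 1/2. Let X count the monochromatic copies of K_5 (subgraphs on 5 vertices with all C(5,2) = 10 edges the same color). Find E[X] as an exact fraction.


Let X = Σ_S X_S over the C(7, 5) = 21 subsets S of size 5, where X_S = 1 if the K_5 on S is monochromatic.
For a fixed S, the K_5 on S has C(5, 2) = 10 edges. P[all 10 edges red] = (1/2)^10, and likewise for blue, so P[monochromatic] = 2·(1/2)^10 = 2^{1 − 10} = 1/512.
Summing: E[X] = C(7, 5) · 2^{1 − 10} = 21 · 1/512 = 21/512.
Numerically: E[X] ≈ 0.041016.

E[X] = C(7,5)·2^(1−C(5,2)) = 21/512 ≈ 0.041016.


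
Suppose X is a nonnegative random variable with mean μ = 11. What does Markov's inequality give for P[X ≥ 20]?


μ = E[X] = 11, a = 20.
Markov: P[X ≥ 20] ≤ μ/a = (11)/20 = 11/20.
Numerically: ≈ 0.5500.
(Since a = 20 > μ = 11.0000, the bound 11/20 is < 1 and informative.)

P[X ≥ 20] ≤ 11/20 ≈ 0.5500.


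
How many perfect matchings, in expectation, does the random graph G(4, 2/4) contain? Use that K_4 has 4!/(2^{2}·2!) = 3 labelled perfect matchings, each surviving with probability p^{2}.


K_4 has 4!/(2^{2}·2!) = 3 labelled perfect matchings.
For each such perfect matching H, let X_H = 1 if all 2 edges of H are present in G. Then P[X_H = 1] = p^{2} = (1/2)^{2} = 1/4.
Summing the indicators: E[X] = Σ_H E[X_H] = 3 · p^{2} = 3 · 1/4 = 3/4.
Numerically: E[X] ≈ 0.75.

E[X] = 3 · (1/2)^{2} = 3/4 ≈ 0.75.


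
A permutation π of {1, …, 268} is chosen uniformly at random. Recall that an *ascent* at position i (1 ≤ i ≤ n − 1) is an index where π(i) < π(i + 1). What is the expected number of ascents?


Write X = Σ X_I over i = 1, …, 267, with X_I the indicator of one ascent.
There are 267 indicators.
For each fixed i, the pair (π(i), π(i+1)) is a uniformly random ordered pair of distinct values from {1, …, 268}; by symmetry P[π(i) < π(i+1)] = 1/2.
By linearity: E[X] = 267 · (1/2) = (268 − 1) · (1/2) = 267/2 ≈ 133.500000.

E[X] = 267/2 = 133.500000.


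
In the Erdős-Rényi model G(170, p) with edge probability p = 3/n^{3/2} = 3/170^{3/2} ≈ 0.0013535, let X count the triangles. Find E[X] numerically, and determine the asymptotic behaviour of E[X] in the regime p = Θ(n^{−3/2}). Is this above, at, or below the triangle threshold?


Number of potential triangles: C(170, 3) = 804440.
Each occurs with probability p³ ≈ (0.0013535)³ ≈ 2.4793830e-09.
By linearity: E[X] = C(170, 3)·p³ ≈ 804440 · 2.4793830e-09 ≈ 0.00199.
Since α = 3/2 > 1, p = c/n^{3/2} = o(1/n) is below the triangle threshold p ~ 1/n. Asymptotically E[X] ~ (c³/6)·n^{3(1−α)} = (3³/6)·n^{-1.5} → 0, so by Markov's inequality G has no triangles w.h.p.

E[X] ≈ 0.00199; in regime p = Θ(1/n^{3/2}) E[X] tends to 0 (below the triangle threshold p ~ 1/n).


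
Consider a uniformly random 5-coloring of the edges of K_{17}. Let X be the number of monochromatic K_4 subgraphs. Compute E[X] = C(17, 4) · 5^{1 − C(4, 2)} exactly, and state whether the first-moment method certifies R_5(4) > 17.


E[X] = C(17, 4) · 5^{1 − 6} = 2380 · 5^{−5} = 2380/3125.
As a reduced fraction: E[X] = 476/625 ≈ 0.762.
Is E[X] < 1? YES.
Since E[X] < 1, there exists a 5-coloring of K_{17} with no monochromatic K_4; hence R_5(4) > 17.

E[X] = 476/625 ≈ 0.762; E[X] < 1, so R_5(4) > 17.


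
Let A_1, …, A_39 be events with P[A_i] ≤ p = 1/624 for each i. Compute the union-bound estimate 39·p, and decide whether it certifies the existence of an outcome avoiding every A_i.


Union bound: P[∪_{i=1}^{39} A_i] ≤ Σ_i P[A_i] ≤ 39·p = 39·(1/624) = 1/16.
Numerically: 1/16 ≈ 0.062.
Is 1/16 < 1? YES.
Since P[∪ A_i] ≤ 1/16 < 1, the complement has P[∩ A_i^c] ≥ 1 − 1/16 = 15/16 > 0, so some outcome avoids every A_i.

39·p = 1/16 ≈ 0.062; existence CERTIFIED by the union bound.


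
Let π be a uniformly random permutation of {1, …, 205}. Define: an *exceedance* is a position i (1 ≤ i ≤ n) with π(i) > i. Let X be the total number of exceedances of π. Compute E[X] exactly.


Write X = Σ_{i=1}^{205} X_i, where X_i = 1_{π(i) > i}.
For each fixed i, π(i) is uniform over {1, …, 205} (marginal of a uniform permutation), so P[π(i) > i] = (n − i)/n. Summing: Σ_{i=1}^{205} (n − i)/n = (0 + 1 + … + 204)/205 = 205(205 − 1)/(2·205) = (205 − 1)/2.
Hence E[X] = Σ_{i=1}^{205} (205 − i)/205 = 102 ≈ 102.000.

E[X] = 102 = 102.000.


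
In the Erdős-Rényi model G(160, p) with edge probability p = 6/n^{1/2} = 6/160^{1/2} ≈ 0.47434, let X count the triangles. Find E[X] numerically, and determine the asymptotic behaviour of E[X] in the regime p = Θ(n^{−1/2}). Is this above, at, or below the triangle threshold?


Number of potential triangles: C(160, 3) = 669920.
Each occurs with probability p³ ≈ (0.47434)³ ≈ 1.0672687e-01.
By linearity: E[X] = C(160, 3)·p³ ≈ 669920 · 1.0672687e-01 ≈ 71498.46544.
Since α = 1/2 < 1, p = c/n^{1/2} ≫ 1/n is above the triangle threshold p ~ 1/n. Asymptotically E[X] ~ (c³/6)·n^{3(1−α)} = (6³/6)·n^{1.5} → ∞; triangles are abundant w.h.p.

E[X] ≈ 71498.46544; in regime p = Θ(1/n^{1/2}) E[X] diverges (above the triangle threshold p ~ 1/n).


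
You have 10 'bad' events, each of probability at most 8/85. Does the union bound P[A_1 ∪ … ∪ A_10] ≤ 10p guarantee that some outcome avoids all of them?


Union bound: P[∪_{i=1}^{10} A_i] ≤ Σ_i P[A_i] ≤ 10·p = 10·(8/85) = 16/17.
Numerically: 16/17 ≈ 0.9411765.
Is 16/17 < 1? YES.
Since P[∪ A_i] ≤ 16/17 < 1, the complement has P[∩ A_i^c] ≥ 1 − 16/17 = 1/17 > 0, so some outcome avoids every A_i.

10·p = 16/17 ≈ 0.9411765; existence CERTIFIED by the union bound.


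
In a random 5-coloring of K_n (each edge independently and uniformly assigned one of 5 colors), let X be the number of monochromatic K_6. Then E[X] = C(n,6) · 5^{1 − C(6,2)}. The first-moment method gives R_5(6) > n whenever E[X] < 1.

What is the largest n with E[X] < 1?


We need C(n, 6) · 5^{1 − 15} < 1, i.e. C(n, 6) < 5^{15 − 1} = 6103515625.
Check values of n near the boundary:
  n = 126: C(126, 6) = 4925156775; 4925156775 < 6103515625? YES
  n = 127: C(127, 6) = 5169379425; 5169379425 < 6103515625? YES
  n = 128: C(128, 6) = 5423611200; 5423611200 < 6103515625? YES
  n = 129: C(129, 6) = 5688177600; 5688177600 < 6103515625? YES
  n = 130: C(130, 6) = 5963412000; 5963412000 < 6103515625? YES
  n = 131: C(131, 6) = 6249655776; 6249655776 < 6103515625? NO
  n = 132: C(132, 6) = 6547258432; 6547258432 < 6103515625? NO
  n = 133: C(133, 6) = 6856577728; 6856577728 < 6103515625? NO
The largest n with C(n, 6) < 6103515625 is n = 130 (where E[X] = 47707296/48828125 ≈ 0.9770). Hence R_5(6) > 130, i.e. R_5(6) ≥ 131.

Largest n = 130; hence R_5(6) > 130.


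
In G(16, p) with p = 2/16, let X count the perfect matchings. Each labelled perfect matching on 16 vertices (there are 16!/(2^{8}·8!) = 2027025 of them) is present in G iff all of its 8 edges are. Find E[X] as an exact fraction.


K_16 has 16!/(2^{8}·8!) = 2027025 labelled perfect matchings.
For each such perfect matching H, let X_H = 1 if all 8 edges of H are present in G. Then P[X_H = 1] = p^{8} = (1/8)^{8} = 1/16777216.
Summing the indicators: E[X] = Σ_H E[X_H] = 2027025 · p^{8} = 2027025 · 1/16777216 = 2027025/16777216.
Numerically: E[X] ≈ 0.121.

E[X] = 2027025 · (1/8)^{8} = 2027025/16777216 ≈ 0.121.


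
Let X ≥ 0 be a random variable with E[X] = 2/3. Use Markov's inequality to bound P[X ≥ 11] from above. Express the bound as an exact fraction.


μ = E[X] = 2/3, a = 11.
Markov: P[X ≥ 11] ≤ μ/a = (2/3)/11 = 2/33.
Numerically: ≈ 0.0606.
(Since a = 11 > μ = 0.6667, the bound 2/33 is < 1 and informative.)

P[X ≥ 11] ≤ 2/33 ≈ 0.0606.


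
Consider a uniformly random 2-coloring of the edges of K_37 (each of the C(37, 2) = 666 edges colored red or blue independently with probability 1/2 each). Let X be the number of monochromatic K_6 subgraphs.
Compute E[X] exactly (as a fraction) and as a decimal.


Let X = Σ_S X_S over the C(37, 6) = 2324784 subsets S of size 6, where X_S = 1 if the K_6 on S is monochromatic.
For a fixed S, the K_6 on S has C(6, 2) = 15 edges. P[all 15 edges red] = (1/2)^15, and likewise for blue, so P[monochromatic] = 2·(1/2)^15 = 2^{1 − 15} = 1/16384.
Summing: E[X] = C(37, 6) · 2^{1 − 15} = 2324784 · 1/16384 = 145299/1024.
Numerically: E[X] ≈ 141.894.

E[X] = C(37,6)·2^(1−C(6,2)) = 145299/1024 ≈ 141.894.


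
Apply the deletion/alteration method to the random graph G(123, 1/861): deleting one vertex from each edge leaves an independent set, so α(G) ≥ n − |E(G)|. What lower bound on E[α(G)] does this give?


E[|E(G)|] = C(123, 2)·p = 7503 · (1/861) = 61/7.
E[α(G)] ≥ n − E[|E(G)|] = 123 − 61/7 = 800/7.
Numerically: ≈ 114.2857.
(This is only a lower bound; the true E[α(G)] may be larger.)

E[α(G)] ≥ 800/7 ≈ 114.2857.


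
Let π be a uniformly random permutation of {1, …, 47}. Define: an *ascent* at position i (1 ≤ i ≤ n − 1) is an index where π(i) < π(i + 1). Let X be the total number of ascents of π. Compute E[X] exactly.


Write X = Σ X_I over i = 1, …, 46, with X_I the indicator of one ascent.
There are 46 indicators.
For each fixed i, the pair (π(i), π(i+1)) is a uniformly random ordered pair of distinct values from {1, …, 47}; by symmetry P[π(i) < π(i+1)] = 1/2.
By linearity: E[X] = 46 · (1/2) = (47 − 1) · (1/2) = 23 ≈ 23.00000.

E[X] = 23 = 23.00000.


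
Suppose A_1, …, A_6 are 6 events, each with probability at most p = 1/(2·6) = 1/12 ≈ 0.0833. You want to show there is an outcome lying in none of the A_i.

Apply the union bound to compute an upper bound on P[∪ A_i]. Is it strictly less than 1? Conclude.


Union bound: P[∪_{i=1}^{6} A_i] ≤ Σ_i P[A_i] ≤ 6·p = 6·(1/12) = 1/2.
Numerically: 1/2 ≈ 0.5000.
Is 1/2 < 1? YES.
Since P[∪ A_i] ≤ 1/2 < 1, the complement has P[∩ A_i^c] ≥ 1 − 1/2 = 1/2 > 0, so some outcome avoids every A_i.

6·p = 1/2 ≈ 0.5000; existence CERTIFIED by the union bound.


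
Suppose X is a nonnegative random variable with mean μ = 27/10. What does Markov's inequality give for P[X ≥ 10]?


μ = E[X] = 27/10, a = 10.
Markov: P[X ≥ 10] ≤ μ/a = (27/10)/10 = 27/100.
Numerically: ≈ 0.270000.
(Since a = 10 > μ = 2.700000, the bound 27/100 is < 1 and informative.)

P[X ≥ 10] ≤ 27/100 ≈ 0.270000.


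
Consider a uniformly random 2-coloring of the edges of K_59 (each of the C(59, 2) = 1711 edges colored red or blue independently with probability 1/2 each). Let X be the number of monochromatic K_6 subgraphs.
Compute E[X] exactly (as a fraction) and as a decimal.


Let X = Σ_S X_S over the C(59, 6) = 45057474 subsets S of size 6, where X_S = 1 if the K_6 on S is monochromatic.
For a fixed S, the K_6 on S has C(6, 2) = 15 edges. P[all 15 edges red] = (1/2)^15, and likewise for blue, so P[monochromatic] = 2·(1/2)^15 = 2^{1 − 15} = 1/16384.
By linearity: E[X] = C(59, 6) · 2^{1 − 15} = 45057474 · 1/16384 = 22528737/8192.
Numerically: E[X] ≈ 2750.08997.

E[X] = C(59,6)·2^(1−C(6,2)) = 22528737/8192 ≈ 2750.08997.


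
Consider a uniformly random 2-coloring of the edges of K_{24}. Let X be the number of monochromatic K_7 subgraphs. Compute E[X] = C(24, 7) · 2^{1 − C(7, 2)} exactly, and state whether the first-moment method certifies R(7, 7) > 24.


E[X] = C(24, 7) · 2^{1 − 21} = 346104 · 2^{−20} = 346104/1048576.
As a reduced fraction: E[X] = 43263/131072 ≈ 0.33007.
Is E[X] < 1? YES.
Since E[X] < 1, there exists a 2-coloring of K_{24} with no monochromatic K_7; hence R(7, 7) > 24.

E[X] = 43263/131072 ≈ 0.33007; E[X] < 1, so R(7, 7) > 24.


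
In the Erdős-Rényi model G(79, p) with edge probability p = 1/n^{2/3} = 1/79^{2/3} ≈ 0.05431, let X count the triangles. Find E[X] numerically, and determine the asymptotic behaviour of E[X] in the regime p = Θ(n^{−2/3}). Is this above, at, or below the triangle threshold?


Number of potential triangles: C(79, 3) = 79079.
Each occurs with probability p³ ≈ (0.05431)³ ≈ 1.602307e-04.
By linearity: E[X] = C(79, 3)·p³ ≈ 79079 · 1.602307e-04 ≈ 12.6709.
Since α = 2/3 < 1, p = c/n^{2/3} ≫ 1/n is above the triangle threshold p ~ 1/n. Asymptotically E[X] ~ (c³/6)·n^{3(1−α)} = (1³/6)·n^{1} → ∞; triangles are abundant w.h.p.

E[X] ≈ 12.6709; in regime p = Θ(1/n^{2/3}) E[X] diverges (above the triangle threshold p ~ 1/n).


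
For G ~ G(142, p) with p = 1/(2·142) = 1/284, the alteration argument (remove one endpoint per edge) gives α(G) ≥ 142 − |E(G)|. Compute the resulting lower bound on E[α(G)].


E[|E(G)|] = C(142, 2)·p = 10011 · (1/284) = 141/4.
E[α(G)] ≥ n − E[|E(G)|] = 142 − 141/4 = 427/4.
Numerically: ≈ 106.750.
(This is only a lower bound; the true E[α(G)] may be larger.)

E[α(G)] ≥ 427/4 ≈ 106.750.


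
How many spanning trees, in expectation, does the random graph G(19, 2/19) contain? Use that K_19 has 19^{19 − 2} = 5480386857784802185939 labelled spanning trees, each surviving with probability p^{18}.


K_19 has 19^{19 − 2} = 5480386857784802185939 labelled spanning trees.
For each such spanning tree H, let X_H = 1 if all 18 edges of H are present in G. Then P[X_H = 1] = p^{18} = (2/19)^{18} = 262144/104127350297911241532841.
By linearity: E[X] = Σ_H E[X_H] = 5480386857784802185939 · p^{18} = 5480386857784802185939 · 262144/104127350297911241532841 = 262144/19.
Numerically: E[X] ≈ 1.38e+04.

E[X] = 5480386857784802185939 · (2/19)^{18} = 262144/19 ≈ 1.38e+04.


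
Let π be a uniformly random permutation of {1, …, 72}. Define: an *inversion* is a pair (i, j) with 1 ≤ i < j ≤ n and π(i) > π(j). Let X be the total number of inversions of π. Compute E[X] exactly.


Write X = Σ X_I over the C(72, 2) = 2556 pairs i < j, with X_I the indicator of one inversion.
There are 2556 indicators.
For each fixed pair i < j, the values π(i) and π(j) are two distinct elements of {1, …, 72} in uniformly random order; by symmetry P[π(i) > π(j)] = 1/2.
By linearity: E[X] = 2556 · (1/2) = C(72, 2) · (1/2) = 2556/2 = 1278 ≈ 1278.0000.

E[X] = 1278 = 1278.0000.


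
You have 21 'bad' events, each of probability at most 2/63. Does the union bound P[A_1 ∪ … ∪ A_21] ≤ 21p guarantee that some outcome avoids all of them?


Union bound: P[∪_{i=1}^{21} A_i] ≤ Σ_i P[A_i] ≤ 21·p = 21·(2/63) = 2/3.
Numerically: 2/3 ≈ 0.66667.
Is 2/3 < 1? YES.
Since P[∪ A_i] ≤ 2/3 < 1, the complement has P[∩ A_i^c] ≥ 1 − 2/3 = 1/3 > 0, so some outcome avoids every A_i.

21·p = 2/3 ≈ 0.66667; existence CERTIFIED by the union bound.


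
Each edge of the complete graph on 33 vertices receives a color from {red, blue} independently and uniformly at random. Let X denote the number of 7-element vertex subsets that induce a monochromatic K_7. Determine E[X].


Let X = Σ_S X_S over the C(33, 7) = 4272048 subsets S of size 7, where X_S = 1 if the K_7 on S is monochromatic.
For a fixed S, the K_7 on S has C(7, 2) = 21 edges. P[all 21 edges red] = (1/2)^21, and likewise for blue, so P[monochromatic] = 2·(1/2)^21 = 2^{1 − 21} = 1/1048576.
By linearity: E[X] = C(33, 7) · 2^{1 − 21} = 4272048 · 1/1048576 = 267003/65536.
Numerically: E[X] ≈ 4.074.

E[X] = C(33,7)·2^(1−C(7,2)) = 267003/65536 ≈ 4.074.


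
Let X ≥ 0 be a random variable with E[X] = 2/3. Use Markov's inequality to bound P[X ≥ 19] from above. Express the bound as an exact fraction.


μ = E[X] = 2/3, a = 19.
Markov: P[X ≥ 19] ≤ μ/a = (2/3)/19 = 2/57.
Numerically: ≈ 0.035088.
(Since a = 19 > μ = 0.666667, the bound 2/57 is < 1 and informative.)

P[X ≥ 19] ≤ 2/57 ≈ 0.035088.


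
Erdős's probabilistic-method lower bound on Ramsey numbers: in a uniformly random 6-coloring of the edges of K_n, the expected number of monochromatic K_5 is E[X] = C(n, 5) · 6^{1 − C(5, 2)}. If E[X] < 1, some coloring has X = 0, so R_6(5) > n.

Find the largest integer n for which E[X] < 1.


We need C(n, 5) · 6^{1 − 10} < 1, i.e. C(n, 5) < 6^{10 − 1} = 10077696.
Check values of n near the boundary:
  n = 63: C(63, 5) = 7028847; 7028847 < 10077696? YES
  n = 64: C(64, 5) = 7624512; 7624512 < 10077696? YES
  n = 65: C(65, 5) = 8259888; 8259888 < 10077696? YES
  n = 66: C(66, 5) = 8936928; 8936928 < 10077696? YES
  n = 67: C(67, 5) = 9657648; 9657648 < 10077696? YES
  n = 68: C(68, 5) = 10424128; 10424128 < 10077696? NO
  n = 69: C(69, 5) = 11238513; 11238513 < 10077696? NO
The largest n with C(n, 5) < 10077696 is n = 67 (where E[X] = 67067/69984 ≈ 0.958). Hence R_6(5) > 67, i.e. R_6(5) ≥ 68.

Largest n = 67; hence R_6(5) > 67.


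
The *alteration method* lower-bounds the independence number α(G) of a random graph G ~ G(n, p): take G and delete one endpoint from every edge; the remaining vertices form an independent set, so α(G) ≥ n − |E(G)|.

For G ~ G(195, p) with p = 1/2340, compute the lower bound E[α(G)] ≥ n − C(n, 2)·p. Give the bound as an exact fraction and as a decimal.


E[|E(G)|] = C(195, 2)·p = 18915 · (1/2340) = 97/12.
E[α(G)] ≥ n − E[|E(G)|] = 195 − 97/12 = 2243/12.
Numerically: ≈ 186.91667.
(This is only a lower bound; the true E[α(G)] may be larger.)

E[α(G)] ≥ 2243/12 ≈ 186.91667.


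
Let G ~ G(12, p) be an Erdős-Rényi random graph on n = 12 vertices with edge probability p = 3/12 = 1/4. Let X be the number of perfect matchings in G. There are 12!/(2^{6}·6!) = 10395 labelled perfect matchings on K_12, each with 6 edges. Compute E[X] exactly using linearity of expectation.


K_12 has 12!/(2^{6}·6!) = 10395 labelled perfect matchings.
For each such perfect matching H, let X_H = 1 if all 6 edges of H are present in G. Then P[X_H = 1] = p^{6} = (1/4)^{6} = 1/4096.
Summing the indicators: E[X] = Σ_H E[X_H] = 10395 · p^{6} = 10395 · 1/4096 = 10395/4096.
Numerically: E[X] ≈ 2.53784.

E[X] = 10395 · (1/4)^{6} = 10395/4096 ≈ 2.53784.


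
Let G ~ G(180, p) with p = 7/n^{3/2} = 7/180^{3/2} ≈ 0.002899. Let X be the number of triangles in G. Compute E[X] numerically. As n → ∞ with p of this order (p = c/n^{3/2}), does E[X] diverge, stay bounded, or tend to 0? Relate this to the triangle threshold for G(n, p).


Number of potential triangles: C(180, 3) = 955860.
Each occurs with probability p³ ≈ (0.002899)³ ≈ 2.435386e-08.
By linearity: E[X] = C(180, 3)·p³ ≈ 955860 · 2.435386e-08 ≈ 0.0233.
Since α = 3/2 > 1, p = c/n^{3/2} = o(1/n) is below the triangle threshold p ~ 1/n. Asymptotically E[X] ~ (c³/6)·n^{3(1−α)} = (7³/6)·n^{-1.5} → 0, so by Markov's inequality G has no triangles w.h.p.

E[X] ≈ 0.0233; in regime p = Θ(1/n^{3/2}) E[X] tends to 0 (below the triangle threshold p ~ 1/n).


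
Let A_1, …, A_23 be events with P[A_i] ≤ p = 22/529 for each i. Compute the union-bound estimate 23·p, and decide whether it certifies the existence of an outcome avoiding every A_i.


Union bound: P[∪_{i=1}^{23} A_i] ≤ Σ_i P[A_i] ≤ 23·p = 23·(22/529) = 22/23.
Numerically: 22/23 ≈ 0.9565217.
Is 22/23 < 1? YES.
Since P[∪ A_i] ≤ 22/23 < 1, the complement has P[∩ A_i^c] ≥ 1 − 22/23 = 1/23 > 0, so some outcome avoids every A_i.

23·p = 22/23 ≈ 0.9565217; existence CERTIFIED by the union bound.


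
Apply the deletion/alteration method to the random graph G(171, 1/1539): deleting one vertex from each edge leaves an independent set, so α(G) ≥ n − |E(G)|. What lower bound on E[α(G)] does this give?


E[|E(G)|] = C(171, 2)·p = 14535 · (1/1539) = 85/9.
E[α(G)] ≥ n − E[|E(G)|] = 171 − 85/9 = 1454/9.
Numerically: ≈ 161.5556.
(This is only a lower bound; the true E[α(G)] may be larger.)

E[α(G)] ≥ 1454/9 ≈ 161.5556.


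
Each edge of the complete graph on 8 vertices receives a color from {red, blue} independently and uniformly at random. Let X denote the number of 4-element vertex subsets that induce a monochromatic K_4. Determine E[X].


Let X = Σ_S X_S over the C(8, 4) = 70 subsets S of size 4, where X_S = 1 if the K_4 on S is monochromatic.
For a fixed S, the K_4 on S has C(4, 2) = 6 edges. P[all 6 edges red] = (1/2)^6, and likewise for blue, so P[monochromatic] = 2·(1/2)^6 = 2^{1 − 6} = 1/32.
Summing: E[X] = C(8, 4) · 2^{1 − 6} = 70 · 1/32 = 35/16.
Numerically: E[X] ≈ 2.1875.

E[X] = C(8,4)·2^(1−C(4,2)) = 35/16 ≈ 2.1875.


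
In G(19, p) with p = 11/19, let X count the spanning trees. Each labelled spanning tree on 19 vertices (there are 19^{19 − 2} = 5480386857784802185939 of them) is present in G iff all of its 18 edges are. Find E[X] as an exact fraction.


K_19 has 19^{19 − 2} = 5480386857784802185939 labelled spanning trees.
For each such spanning tree H, let X_H = 1 if all 18 edges of H are present in G. Then P[X_H = 1] = p^{18} = (11/19)^{18} = 5559917313492231481/104127350297911241532841.
By linearity of expectation: E[X] = Σ_H E[X_H] = 5480386857784802185939 · p^{18} = 5480386857784802185939 · 5559917313492231481/104127350297911241532841 = 5559917313492231481/19.
Numerically: E[X] ≈ 2.9263e+17.

E[X] = 5480386857784802185939 · (11/19)^{18} = 5559917313492231481/19 ≈ 2.9263e+17.


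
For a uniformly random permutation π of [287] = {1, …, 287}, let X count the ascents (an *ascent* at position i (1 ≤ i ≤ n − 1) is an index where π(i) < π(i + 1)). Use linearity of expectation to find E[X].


Write X = Σ X_I over i = 1, …, 286, with X_I the indicator of one ascent.
There are 286 indicators.
For each fixed i, the pair (π(i), π(i+1)) is a uniformly random ordered pair of distinct values from {1, …, 287}; by symmetry P[π(i) < π(i+1)] = 1/2.
By linearity: E[X] = 286 · (1/2) = (287 − 1) · (1/2) = 143 ≈ 143.00000.

E[X] = 143 = 143.00000.


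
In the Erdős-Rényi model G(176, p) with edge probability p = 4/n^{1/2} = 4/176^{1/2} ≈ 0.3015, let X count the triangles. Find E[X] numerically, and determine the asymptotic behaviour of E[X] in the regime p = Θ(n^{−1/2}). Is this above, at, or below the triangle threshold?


Number of potential triangles: C(176, 3) = 893200.
Each occurs with probability p³ ≈ (0.3015)³ ≈ 2.741012e-02.
By linearity: E[X] = C(176, 3)·p³ ≈ 893200 · 2.741012e-02 ≈ 24482.7212.
Since α = 1/2 < 1, p = c/n^{1/2} ≫ 1/n is above the triangle threshold p ~ 1/n. Asymptotically E[X] ~ (c³/6)·n^{3(1−α)} = (4³/6)·n^{1.5} → ∞; triangles are abundant w.h.p.

E[X] ≈ 24482.7212; in regime p = Θ(1/n^{1/2}) E[X] diverges (above the triangle threshold p ~ 1/n).


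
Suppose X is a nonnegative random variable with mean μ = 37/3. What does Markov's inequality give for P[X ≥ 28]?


μ = E[X] = 37/3, a = 28.
Markov: P[X ≥ 28] ≤ μ/a = (37/3)/28 = 37/84.
Numerically: ≈ 0.44048.
(Since a = 28 > μ = 12.33333, the bound 37/84 is < 1 and informative.)

P[X ≥ 28] ≤ 37/84 ≈ 0.44048.


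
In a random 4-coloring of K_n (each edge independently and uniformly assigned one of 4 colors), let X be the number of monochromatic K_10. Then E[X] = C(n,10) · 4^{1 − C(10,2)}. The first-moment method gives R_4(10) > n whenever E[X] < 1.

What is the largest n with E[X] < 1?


We need C(n, 10) · 4^{1 − 45} < 1, i.e. C(n, 10) < 4^{45 − 1} = 309485009821345068724781056.
Check values of n near the boundary:
  n = 2022: C(2022, 10) = 307870445231474093395937796; 307870445231474093395937796 < 309485009821345068724781056? YES
  n = 2023: C(2023, 10) = 309399856285778485315440716; 309399856285778485315440716 < 309485009821345068724781056? YES
  n = 2024: C(2024, 10) = 310936101848269937576192656; 310936101848269937576192656 < 309485009821345068724781056? NO
The largest n with C(n, 10) < 309485009821345068724781056 is n = 2023 (where E[X] = 77349964071444621328860179/77371252455336267181195264 ≈ 0.999725). Hence R_4(10) > 2023, i.e. R_4(10) ≥ 2024.

Largest n = 2023; hence R_4(10) > 2023.


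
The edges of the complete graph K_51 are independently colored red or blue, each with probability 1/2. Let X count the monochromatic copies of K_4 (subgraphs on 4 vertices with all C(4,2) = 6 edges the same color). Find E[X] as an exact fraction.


Let X = Σ_S X_S over the C(51, 4) = 249900 subsets S of size 4, where X_S = 1 if the K_4 on S is monochromatic.
For a fixed S, the K_4 on S has C(4, 2) = 6 edges. P[all 6 edges red] = (1/2)^6, and likewise for blue, so P[monochromatic] = 2·(1/2)^6 = 2^{1 − 6} = 1/32.
By linearity of expectation: E[X] = C(51, 4) · 2^{1 − 6} = 249900 · 1/32 = 62475/8.
Numerically: E[X] ≈ 7809.375.

E[X] = C(51,4)·2^(1−C(4,2)) = 62475/8 ≈ 7809.375.


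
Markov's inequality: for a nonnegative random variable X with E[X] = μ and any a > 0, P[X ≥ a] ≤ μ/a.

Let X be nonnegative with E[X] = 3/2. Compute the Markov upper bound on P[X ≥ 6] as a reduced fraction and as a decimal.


μ = E[X] = 3/2, a = 6.
Markov: P[X ≥ 6] ≤ μ/a = (3/2)/6 = 1/4.
Numerically: ≈ 0.2500.
(Since a = 6 > μ = 1.5000, the bound 1/4 is < 1 and informative.)

P[X ≥ 6] ≤ 1/4 ≈ 0.2500.


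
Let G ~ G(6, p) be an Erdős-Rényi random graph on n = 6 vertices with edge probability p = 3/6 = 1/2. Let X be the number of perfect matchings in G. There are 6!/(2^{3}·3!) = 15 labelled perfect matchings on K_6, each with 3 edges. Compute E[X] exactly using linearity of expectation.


K_6 has 6!/(2^{3}·3!) = 15 labelled perfect matchings.
For each such perfect matching H, let X_H = 1 if all 3 edges of H are present in G. Then P[X_H = 1] = p^{3} = (1/2)^{3} = 1/8.
By linearity: E[X] = Σ_H E[X_H] = 15 · p^{3} = 15 · 1/8 = 15/8.
Numerically: E[X] ≈ 1.875.

E[X] = 15 · (1/2)^{3} = 15/8 ≈ 1.875.


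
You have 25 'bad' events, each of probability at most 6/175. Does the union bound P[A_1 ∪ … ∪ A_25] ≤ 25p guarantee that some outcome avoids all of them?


Union bound: P[∪_{i=1}^{25} A_i] ≤ Σ_i P[A_i] ≤ 25·p = 25·(6/175) = 6/7.
Numerically: 6/7 ≈ 0.857143.
Is 6/7 < 1? YES.
Since P[∪ A_i] ≤ 6/7 < 1, the complement has P[∩ A_i^c] ≥ 1 − 6/7 = 1/7 > 0, so some outcome avoids every A_i.

25·p = 6/7 ≈ 0.857143; existence CERTIFIED by the union bound.
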